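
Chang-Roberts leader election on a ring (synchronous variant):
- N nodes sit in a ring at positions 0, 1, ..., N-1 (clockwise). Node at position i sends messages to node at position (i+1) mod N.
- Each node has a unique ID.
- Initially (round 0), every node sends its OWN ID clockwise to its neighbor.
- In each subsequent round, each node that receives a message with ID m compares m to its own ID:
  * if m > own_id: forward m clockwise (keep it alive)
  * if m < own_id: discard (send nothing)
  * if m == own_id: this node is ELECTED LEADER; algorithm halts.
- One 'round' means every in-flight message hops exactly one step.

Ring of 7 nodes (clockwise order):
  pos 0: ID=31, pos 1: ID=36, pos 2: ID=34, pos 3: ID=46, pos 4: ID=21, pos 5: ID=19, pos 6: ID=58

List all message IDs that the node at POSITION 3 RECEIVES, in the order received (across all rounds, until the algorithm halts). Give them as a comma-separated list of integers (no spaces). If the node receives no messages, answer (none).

Answer: 34,36,58

Derivation:
Round 1: pos1(id36) recv 31: drop; pos2(id34) recv 36: fwd; pos3(id46) recv 34: drop; pos4(id21) recv 46: fwd; pos5(id19) recv 21: fwd; pos6(id58) recv 19: drop; pos0(id31) recv 58: fwd
Round 2: pos3(id46) recv 36: drop; pos5(id19) recv 46: fwd; pos6(id58) recv 21: drop; pos1(id36) recv 58: fwd
Round 3: pos6(id58) recv 46: drop; pos2(id34) recv 58: fwd
Round 4: pos3(id46) recv 58: fwd
Round 5: pos4(id21) recv 58: fwd
Round 6: pos5(id19) recv 58: fwd
Round 7: pos6(id58) recv 58: ELECTED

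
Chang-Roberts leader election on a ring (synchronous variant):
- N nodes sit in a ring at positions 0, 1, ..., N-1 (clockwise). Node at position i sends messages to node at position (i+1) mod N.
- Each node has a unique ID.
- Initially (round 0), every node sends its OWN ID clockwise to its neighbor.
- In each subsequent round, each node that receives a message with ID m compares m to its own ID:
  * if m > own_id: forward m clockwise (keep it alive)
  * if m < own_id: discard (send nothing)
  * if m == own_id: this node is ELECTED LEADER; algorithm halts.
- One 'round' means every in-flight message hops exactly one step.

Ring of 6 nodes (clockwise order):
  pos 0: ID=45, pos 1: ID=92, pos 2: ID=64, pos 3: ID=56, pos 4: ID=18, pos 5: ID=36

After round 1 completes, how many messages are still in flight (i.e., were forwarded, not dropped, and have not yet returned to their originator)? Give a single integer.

Answer: 3

Derivation:
Round 1: pos1(id92) recv 45: drop; pos2(id64) recv 92: fwd; pos3(id56) recv 64: fwd; pos4(id18) recv 56: fwd; pos5(id36) recv 18: drop; pos0(id45) recv 36: drop
After round 1: 3 messages still in flight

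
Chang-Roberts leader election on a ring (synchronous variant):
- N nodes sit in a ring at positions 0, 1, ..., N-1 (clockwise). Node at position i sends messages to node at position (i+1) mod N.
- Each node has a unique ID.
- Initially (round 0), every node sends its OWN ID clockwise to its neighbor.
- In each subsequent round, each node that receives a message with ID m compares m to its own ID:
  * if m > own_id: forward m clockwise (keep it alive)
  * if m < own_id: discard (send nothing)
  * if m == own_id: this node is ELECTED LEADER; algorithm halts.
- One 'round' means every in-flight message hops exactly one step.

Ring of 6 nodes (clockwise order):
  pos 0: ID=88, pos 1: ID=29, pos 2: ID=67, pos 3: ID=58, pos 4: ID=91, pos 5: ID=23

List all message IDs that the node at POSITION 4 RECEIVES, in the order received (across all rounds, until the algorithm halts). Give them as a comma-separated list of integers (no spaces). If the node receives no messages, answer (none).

Answer: 58,67,88,91

Derivation:
Round 1: pos1(id29) recv 88: fwd; pos2(id67) recv 29: drop; pos3(id58) recv 67: fwd; pos4(id91) recv 58: drop; pos5(id23) recv 91: fwd; pos0(id88) recv 23: drop
Round 2: pos2(id67) recv 88: fwd; pos4(id91) recv 67: drop; pos0(id88) recv 91: fwd
Round 3: pos3(id58) recv 88: fwd; pos1(id29) recv 91: fwd
Round 4: pos4(id91) recv 88: drop; pos2(id67) recv 91: fwd
Round 5: pos3(id58) recv 91: fwd
Round 6: pos4(id91) recv 91: ELECTED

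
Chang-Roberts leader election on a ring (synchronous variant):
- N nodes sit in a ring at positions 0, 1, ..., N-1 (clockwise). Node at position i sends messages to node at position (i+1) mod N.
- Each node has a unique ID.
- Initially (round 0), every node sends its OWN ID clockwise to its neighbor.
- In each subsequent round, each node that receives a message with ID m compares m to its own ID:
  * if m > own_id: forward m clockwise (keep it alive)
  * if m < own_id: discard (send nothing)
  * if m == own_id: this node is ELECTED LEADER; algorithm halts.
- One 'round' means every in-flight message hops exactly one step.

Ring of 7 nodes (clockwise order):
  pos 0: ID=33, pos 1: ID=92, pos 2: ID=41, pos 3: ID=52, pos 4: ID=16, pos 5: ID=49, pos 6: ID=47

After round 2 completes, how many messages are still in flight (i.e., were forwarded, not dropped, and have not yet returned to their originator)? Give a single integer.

Answer: 3

Derivation:
Round 1: pos1(id92) recv 33: drop; pos2(id41) recv 92: fwd; pos3(id52) recv 41: drop; pos4(id16) recv 52: fwd; pos5(id49) recv 16: drop; pos6(id47) recv 49: fwd; pos0(id33) recv 47: fwd
Round 2: pos3(id52) recv 92: fwd; pos5(id49) recv 52: fwd; pos0(id33) recv 49: fwd; pos1(id92) recv 47: drop
After round 2: 3 messages still in flight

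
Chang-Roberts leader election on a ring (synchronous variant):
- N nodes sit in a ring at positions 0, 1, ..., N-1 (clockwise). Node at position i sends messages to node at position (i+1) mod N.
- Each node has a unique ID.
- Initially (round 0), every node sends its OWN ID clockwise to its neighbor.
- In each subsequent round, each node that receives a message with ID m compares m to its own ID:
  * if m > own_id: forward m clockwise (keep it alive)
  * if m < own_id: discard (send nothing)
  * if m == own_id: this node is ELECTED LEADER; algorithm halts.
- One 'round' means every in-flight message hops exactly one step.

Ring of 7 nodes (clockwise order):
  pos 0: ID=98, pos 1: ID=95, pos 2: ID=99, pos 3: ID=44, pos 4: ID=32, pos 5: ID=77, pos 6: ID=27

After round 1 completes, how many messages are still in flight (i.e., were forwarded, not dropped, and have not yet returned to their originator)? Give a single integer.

Round 1: pos1(id95) recv 98: fwd; pos2(id99) recv 95: drop; pos3(id44) recv 99: fwd; pos4(id32) recv 44: fwd; pos5(id77) recv 32: drop; pos6(id27) recv 77: fwd; pos0(id98) recv 27: drop
After round 1: 4 messages still in flight

Answer: 4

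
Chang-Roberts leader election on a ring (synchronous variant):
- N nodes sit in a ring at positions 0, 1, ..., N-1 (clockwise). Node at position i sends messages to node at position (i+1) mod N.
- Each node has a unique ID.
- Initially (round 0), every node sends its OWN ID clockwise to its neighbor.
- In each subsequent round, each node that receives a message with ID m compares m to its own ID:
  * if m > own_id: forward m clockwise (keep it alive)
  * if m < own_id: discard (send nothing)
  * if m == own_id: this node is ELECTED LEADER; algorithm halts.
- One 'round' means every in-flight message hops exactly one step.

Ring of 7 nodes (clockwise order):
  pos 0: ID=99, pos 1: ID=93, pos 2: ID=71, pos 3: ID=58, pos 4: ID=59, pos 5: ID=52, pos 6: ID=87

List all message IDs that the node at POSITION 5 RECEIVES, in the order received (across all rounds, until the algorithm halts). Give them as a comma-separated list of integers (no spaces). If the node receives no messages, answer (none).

Answer: 59,71,93,99

Derivation:
Round 1: pos1(id93) recv 99: fwd; pos2(id71) recv 93: fwd; pos3(id58) recv 71: fwd; pos4(id59) recv 58: drop; pos5(id52) recv 59: fwd; pos6(id87) recv 52: drop; pos0(id99) recv 87: drop
Round 2: pos2(id71) recv 99: fwd; pos3(id58) recv 93: fwd; pos4(id59) recv 71: fwd; pos6(id87) recv 59: drop
Round 3: pos3(id58) recv 99: fwd; pos4(id59) recv 93: fwd; pos5(id52) recv 71: fwd
Round 4: pos4(id59) recv 99: fwd; pos5(id52) recv 93: fwd; pos6(id87) recv 71: drop
Round 5: pos5(id52) recv 99: fwd; pos6(id87) recv 93: fwd
Round 6: pos6(id87) recv 99: fwd; pos0(id99) recv 93: drop
Round 7: pos0(id99) recv 99: ELECTED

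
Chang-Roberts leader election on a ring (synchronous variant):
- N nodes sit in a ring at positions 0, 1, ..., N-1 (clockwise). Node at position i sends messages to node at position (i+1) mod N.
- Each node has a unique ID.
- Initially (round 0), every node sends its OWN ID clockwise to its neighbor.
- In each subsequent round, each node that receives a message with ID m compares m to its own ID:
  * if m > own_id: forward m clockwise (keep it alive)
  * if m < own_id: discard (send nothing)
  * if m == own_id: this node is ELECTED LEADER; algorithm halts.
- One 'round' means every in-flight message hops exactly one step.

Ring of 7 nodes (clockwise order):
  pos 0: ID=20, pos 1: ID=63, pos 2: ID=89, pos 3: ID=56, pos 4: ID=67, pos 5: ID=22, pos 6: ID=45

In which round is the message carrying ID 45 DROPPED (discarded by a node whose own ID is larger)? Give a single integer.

Round 1: pos1(id63) recv 20: drop; pos2(id89) recv 63: drop; pos3(id56) recv 89: fwd; pos4(id67) recv 56: drop; pos5(id22) recv 67: fwd; pos6(id45) recv 22: drop; pos0(id20) recv 45: fwd
Round 2: pos4(id67) recv 89: fwd; pos6(id45) recv 67: fwd; pos1(id63) recv 45: drop
Round 3: pos5(id22) recv 89: fwd; pos0(id20) recv 67: fwd
Round 4: pos6(id45) recv 89: fwd; pos1(id63) recv 67: fwd
Round 5: pos0(id20) recv 89: fwd; pos2(id89) recv 67: drop
Round 6: pos1(id63) recv 89: fwd
Round 7: pos2(id89) recv 89: ELECTED
Message ID 45 originates at pos 6; dropped at pos 1 in round 2

Answer: 2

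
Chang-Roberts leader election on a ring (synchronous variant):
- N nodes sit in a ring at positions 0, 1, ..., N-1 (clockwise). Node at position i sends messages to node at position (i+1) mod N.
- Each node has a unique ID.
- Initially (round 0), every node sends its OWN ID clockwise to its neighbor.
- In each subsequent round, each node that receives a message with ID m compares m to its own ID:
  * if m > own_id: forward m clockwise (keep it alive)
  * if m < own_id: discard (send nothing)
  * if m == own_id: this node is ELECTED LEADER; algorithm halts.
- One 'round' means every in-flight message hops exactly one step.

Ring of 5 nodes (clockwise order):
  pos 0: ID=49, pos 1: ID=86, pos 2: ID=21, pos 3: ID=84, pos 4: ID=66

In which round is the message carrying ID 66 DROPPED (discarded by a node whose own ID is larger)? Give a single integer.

Answer: 2

Derivation:
Round 1: pos1(id86) recv 49: drop; pos2(id21) recv 86: fwd; pos3(id84) recv 21: drop; pos4(id66) recv 84: fwd; pos0(id49) recv 66: fwd
Round 2: pos3(id84) recv 86: fwd; pos0(id49) recv 84: fwd; pos1(id86) recv 66: drop
Round 3: pos4(id66) recv 86: fwd; pos1(id86) recv 84: drop
Round 4: pos0(id49) recv 86: fwd
Round 5: pos1(id86) recv 86: ELECTED
Message ID 66 originates at pos 4; dropped at pos 1 in round 2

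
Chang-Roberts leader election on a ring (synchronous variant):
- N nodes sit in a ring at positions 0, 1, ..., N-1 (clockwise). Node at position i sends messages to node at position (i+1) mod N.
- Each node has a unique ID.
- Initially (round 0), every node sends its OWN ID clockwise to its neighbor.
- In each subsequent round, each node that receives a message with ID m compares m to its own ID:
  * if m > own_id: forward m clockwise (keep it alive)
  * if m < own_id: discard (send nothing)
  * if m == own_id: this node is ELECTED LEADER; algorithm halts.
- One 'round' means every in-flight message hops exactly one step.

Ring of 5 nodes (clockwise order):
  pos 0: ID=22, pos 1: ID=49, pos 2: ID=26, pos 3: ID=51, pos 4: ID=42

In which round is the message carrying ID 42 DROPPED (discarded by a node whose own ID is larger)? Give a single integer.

Answer: 2

Derivation:
Round 1: pos1(id49) recv 22: drop; pos2(id26) recv 49: fwd; pos3(id51) recv 26: drop; pos4(id42) recv 51: fwd; pos0(id22) recv 42: fwd
Round 2: pos3(id51) recv 49: drop; pos0(id22) recv 51: fwd; pos1(id49) recv 42: drop
Round 3: pos1(id49) recv 51: fwd
Round 4: pos2(id26) recv 51: fwd
Round 5: pos3(id51) recv 51: ELECTED
Message ID 42 originates at pos 4; dropped at pos 1 in round 2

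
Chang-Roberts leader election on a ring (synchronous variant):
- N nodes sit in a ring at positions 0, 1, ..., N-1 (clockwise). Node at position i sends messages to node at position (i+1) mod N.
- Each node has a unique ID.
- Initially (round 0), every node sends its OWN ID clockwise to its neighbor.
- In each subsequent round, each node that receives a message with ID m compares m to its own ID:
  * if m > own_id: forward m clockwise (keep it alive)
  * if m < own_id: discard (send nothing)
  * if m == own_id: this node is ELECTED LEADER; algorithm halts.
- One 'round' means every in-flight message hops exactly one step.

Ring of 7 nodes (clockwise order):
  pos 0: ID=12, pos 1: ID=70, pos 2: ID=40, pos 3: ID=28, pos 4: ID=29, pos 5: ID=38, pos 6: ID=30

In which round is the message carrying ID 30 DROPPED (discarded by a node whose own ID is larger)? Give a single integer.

Answer: 2

Derivation:
Round 1: pos1(id70) recv 12: drop; pos2(id40) recv 70: fwd; pos3(id28) recv 40: fwd; pos4(id29) recv 28: drop; pos5(id38) recv 29: drop; pos6(id30) recv 38: fwd; pos0(id12) recv 30: fwd
Round 2: pos3(id28) recv 70: fwd; pos4(id29) recv 40: fwd; pos0(id12) recv 38: fwd; pos1(id70) recv 30: drop
Round 3: pos4(id29) recv 70: fwd; pos5(id38) recv 40: fwd; pos1(id70) recv 38: drop
Round 4: pos5(id38) recv 70: fwd; pos6(id30) recv 40: fwd
Round 5: pos6(id30) recv 70: fwd; pos0(id12) recv 40: fwd
Round 6: pos0(id12) recv 70: fwd; pos1(id70) recv 40: drop
Round 7: pos1(id70) recv 70: ELECTED
Message ID 30 originates at pos 6; dropped at pos 1 in round 2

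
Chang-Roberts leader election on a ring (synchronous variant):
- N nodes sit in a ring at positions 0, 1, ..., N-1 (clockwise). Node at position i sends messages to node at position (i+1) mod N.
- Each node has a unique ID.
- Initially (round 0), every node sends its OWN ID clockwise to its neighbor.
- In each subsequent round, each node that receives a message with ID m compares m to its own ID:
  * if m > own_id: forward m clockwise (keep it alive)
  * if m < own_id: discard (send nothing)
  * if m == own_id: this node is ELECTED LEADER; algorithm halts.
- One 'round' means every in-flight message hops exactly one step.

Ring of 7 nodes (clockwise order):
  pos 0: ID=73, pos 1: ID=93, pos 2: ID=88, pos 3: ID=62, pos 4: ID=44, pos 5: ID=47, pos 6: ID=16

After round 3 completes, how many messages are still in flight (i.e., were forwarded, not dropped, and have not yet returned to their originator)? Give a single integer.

Answer: 3

Derivation:
Round 1: pos1(id93) recv 73: drop; pos2(id88) recv 93: fwd; pos3(id62) recv 88: fwd; pos4(id44) recv 62: fwd; pos5(id47) recv 44: drop; pos6(id16) recv 47: fwd; pos0(id73) recv 16: drop
Round 2: pos3(id62) recv 93: fwd; pos4(id44) recv 88: fwd; pos5(id47) recv 62: fwd; pos0(id73) recv 47: drop
Round 3: pos4(id44) recv 93: fwd; pos5(id47) recv 88: fwd; pos6(id16) recv 62: fwd
After round 3: 3 messages still in flight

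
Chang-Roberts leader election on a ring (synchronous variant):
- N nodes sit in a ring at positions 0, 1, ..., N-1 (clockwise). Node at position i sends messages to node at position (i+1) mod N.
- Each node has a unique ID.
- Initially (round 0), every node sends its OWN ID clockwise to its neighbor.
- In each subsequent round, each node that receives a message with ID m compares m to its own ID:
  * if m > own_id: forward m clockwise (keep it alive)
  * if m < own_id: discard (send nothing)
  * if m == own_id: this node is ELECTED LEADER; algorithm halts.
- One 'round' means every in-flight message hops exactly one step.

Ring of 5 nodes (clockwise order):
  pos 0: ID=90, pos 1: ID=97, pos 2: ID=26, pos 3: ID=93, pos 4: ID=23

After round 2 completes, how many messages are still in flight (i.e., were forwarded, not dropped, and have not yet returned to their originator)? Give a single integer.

Answer: 2

Derivation:
Round 1: pos1(id97) recv 90: drop; pos2(id26) recv 97: fwd; pos3(id93) recv 26: drop; pos4(id23) recv 93: fwd; pos0(id90) recv 23: drop
Round 2: pos3(id93) recv 97: fwd; pos0(id90) recv 93: fwd
After round 2: 2 messages still in flight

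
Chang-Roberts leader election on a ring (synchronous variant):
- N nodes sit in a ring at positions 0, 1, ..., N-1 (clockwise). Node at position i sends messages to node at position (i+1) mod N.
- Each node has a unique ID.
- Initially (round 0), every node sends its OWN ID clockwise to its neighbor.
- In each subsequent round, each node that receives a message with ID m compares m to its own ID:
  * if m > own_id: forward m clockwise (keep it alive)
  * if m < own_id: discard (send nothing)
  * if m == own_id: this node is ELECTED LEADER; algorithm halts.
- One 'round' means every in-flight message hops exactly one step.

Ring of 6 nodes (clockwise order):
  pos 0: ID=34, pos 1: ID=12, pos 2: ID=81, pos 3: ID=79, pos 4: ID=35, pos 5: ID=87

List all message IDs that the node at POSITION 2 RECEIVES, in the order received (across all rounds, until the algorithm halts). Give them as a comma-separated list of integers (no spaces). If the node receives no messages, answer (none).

Answer: 12,34,87

Derivation:
Round 1: pos1(id12) recv 34: fwd; pos2(id81) recv 12: drop; pos3(id79) recv 81: fwd; pos4(id35) recv 79: fwd; pos5(id87) recv 35: drop; pos0(id34) recv 87: fwd
Round 2: pos2(id81) recv 34: drop; pos4(id35) recv 81: fwd; pos5(id87) recv 79: drop; pos1(id12) recv 87: fwd
Round 3: pos5(id87) recv 81: drop; pos2(id81) recv 87: fwd
Round 4: pos3(id79) recv 87: fwd
Round 5: pos4(id35) recv 87: fwd
Round 6: pos5(id87) recv 87: ELECTED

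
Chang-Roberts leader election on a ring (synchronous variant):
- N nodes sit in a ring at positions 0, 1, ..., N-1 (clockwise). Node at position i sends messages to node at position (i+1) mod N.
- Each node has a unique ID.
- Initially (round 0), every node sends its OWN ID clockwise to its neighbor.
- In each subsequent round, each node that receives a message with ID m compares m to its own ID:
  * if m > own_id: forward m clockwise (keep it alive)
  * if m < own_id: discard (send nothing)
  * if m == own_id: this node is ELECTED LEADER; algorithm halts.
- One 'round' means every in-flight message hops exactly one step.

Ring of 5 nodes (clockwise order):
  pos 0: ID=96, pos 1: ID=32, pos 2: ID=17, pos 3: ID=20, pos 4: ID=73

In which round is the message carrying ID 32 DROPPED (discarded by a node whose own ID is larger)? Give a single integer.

Answer: 3

Derivation:
Round 1: pos1(id32) recv 96: fwd; pos2(id17) recv 32: fwd; pos3(id20) recv 17: drop; pos4(id73) recv 20: drop; pos0(id96) recv 73: drop
Round 2: pos2(id17) recv 96: fwd; pos3(id20) recv 32: fwd
Round 3: pos3(id20) recv 96: fwd; pos4(id73) recv 32: drop
Round 4: pos4(id73) recv 96: fwd
Round 5: pos0(id96) recv 96: ELECTED
Message ID 32 originates at pos 1; dropped at pos 4 in round 3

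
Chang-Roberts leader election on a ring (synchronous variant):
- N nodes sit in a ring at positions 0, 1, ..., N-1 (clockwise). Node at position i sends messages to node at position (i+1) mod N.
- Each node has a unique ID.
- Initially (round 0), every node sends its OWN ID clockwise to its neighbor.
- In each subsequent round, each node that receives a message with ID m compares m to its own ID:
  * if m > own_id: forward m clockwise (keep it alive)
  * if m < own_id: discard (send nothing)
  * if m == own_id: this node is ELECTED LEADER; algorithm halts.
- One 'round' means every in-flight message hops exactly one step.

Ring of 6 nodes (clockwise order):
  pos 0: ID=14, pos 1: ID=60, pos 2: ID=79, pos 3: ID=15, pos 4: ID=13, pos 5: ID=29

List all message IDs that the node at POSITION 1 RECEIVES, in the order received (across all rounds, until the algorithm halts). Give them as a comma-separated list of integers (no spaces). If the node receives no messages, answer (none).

Answer: 14,29,79

Derivation:
Round 1: pos1(id60) recv 14: drop; pos2(id79) recv 60: drop; pos3(id15) recv 79: fwd; pos4(id13) recv 15: fwd; pos5(id29) recv 13: drop; pos0(id14) recv 29: fwd
Round 2: pos4(id13) recv 79: fwd; pos5(id29) recv 15: drop; pos1(id60) recv 29: drop
Round 3: pos5(id29) recv 79: fwd
Round 4: pos0(id14) recv 79: fwd
Round 5: pos1(id60) recv 79: fwd
Round 6: pos2(id79) recv 79: ELECTED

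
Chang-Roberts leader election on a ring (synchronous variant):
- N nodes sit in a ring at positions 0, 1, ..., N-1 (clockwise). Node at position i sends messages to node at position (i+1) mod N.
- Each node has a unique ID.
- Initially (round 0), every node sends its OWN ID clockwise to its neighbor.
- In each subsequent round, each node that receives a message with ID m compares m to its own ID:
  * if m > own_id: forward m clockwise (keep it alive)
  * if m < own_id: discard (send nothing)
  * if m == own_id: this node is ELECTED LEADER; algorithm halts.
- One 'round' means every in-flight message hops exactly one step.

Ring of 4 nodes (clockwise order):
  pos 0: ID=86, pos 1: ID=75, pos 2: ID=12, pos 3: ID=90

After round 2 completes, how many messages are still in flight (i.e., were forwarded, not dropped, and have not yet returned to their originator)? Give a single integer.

Round 1: pos1(id75) recv 86: fwd; pos2(id12) recv 75: fwd; pos3(id90) recv 12: drop; pos0(id86) recv 90: fwd
Round 2: pos2(id12) recv 86: fwd; pos3(id90) recv 75: drop; pos1(id75) recv 90: fwd
After round 2: 2 messages still in flight

Answer: 2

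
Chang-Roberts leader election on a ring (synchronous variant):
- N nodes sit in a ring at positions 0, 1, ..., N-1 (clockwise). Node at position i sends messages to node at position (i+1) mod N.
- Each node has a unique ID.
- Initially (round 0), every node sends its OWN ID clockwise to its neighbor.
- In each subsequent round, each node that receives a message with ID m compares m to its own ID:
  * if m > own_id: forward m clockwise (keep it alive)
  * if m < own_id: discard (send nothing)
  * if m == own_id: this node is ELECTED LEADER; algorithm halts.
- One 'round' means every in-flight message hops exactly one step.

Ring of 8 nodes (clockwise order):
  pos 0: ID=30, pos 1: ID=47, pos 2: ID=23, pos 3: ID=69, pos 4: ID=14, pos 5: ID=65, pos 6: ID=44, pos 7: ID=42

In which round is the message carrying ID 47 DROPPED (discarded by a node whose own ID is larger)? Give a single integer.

Answer: 2

Derivation:
Round 1: pos1(id47) recv 30: drop; pos2(id23) recv 47: fwd; pos3(id69) recv 23: drop; pos4(id14) recv 69: fwd; pos5(id65) recv 14: drop; pos6(id44) recv 65: fwd; pos7(id42) recv 44: fwd; pos0(id30) recv 42: fwd
Round 2: pos3(id69) recv 47: drop; pos5(id65) recv 69: fwd; pos7(id42) recv 65: fwd; pos0(id30) recv 44: fwd; pos1(id47) recv 42: drop
Round 3: pos6(id44) recv 69: fwd; pos0(id30) recv 65: fwd; pos1(id47) recv 44: drop
Round 4: pos7(id42) recv 69: fwd; pos1(id47) recv 65: fwd
Round 5: pos0(id30) recv 69: fwd; pos2(id23) recv 65: fwd
Round 6: pos1(id47) recv 69: fwd; pos3(id69) recv 65: drop
Round 7: pos2(id23) recv 69: fwd
Round 8: pos3(id69) recv 69: ELECTED
Message ID 47 originates at pos 1; dropped at pos 3 in round 2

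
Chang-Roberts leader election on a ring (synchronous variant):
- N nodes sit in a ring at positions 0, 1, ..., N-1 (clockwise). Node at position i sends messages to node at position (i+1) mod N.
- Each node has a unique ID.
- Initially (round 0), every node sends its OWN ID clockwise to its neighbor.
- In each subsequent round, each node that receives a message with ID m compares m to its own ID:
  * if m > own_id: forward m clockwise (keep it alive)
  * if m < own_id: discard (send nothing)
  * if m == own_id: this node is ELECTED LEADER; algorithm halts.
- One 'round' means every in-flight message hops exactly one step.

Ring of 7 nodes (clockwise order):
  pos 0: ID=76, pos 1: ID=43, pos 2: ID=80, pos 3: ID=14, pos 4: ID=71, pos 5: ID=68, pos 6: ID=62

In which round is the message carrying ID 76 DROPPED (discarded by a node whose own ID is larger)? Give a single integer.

Round 1: pos1(id43) recv 76: fwd; pos2(id80) recv 43: drop; pos3(id14) recv 80: fwd; pos4(id71) recv 14: drop; pos5(id68) recv 71: fwd; pos6(id62) recv 68: fwd; pos0(id76) recv 62: drop
Round 2: pos2(id80) recv 76: drop; pos4(id71) recv 80: fwd; pos6(id62) recv 71: fwd; pos0(id76) recv 68: drop
Round 3: pos5(id68) recv 80: fwd; pos0(id76) recv 71: drop
Round 4: pos6(id62) recv 80: fwd
Round 5: pos0(id76) recv 80: fwd
Round 6: pos1(id43) recv 80: fwd
Round 7: pos2(id80) recv 80: ELECTED
Message ID 76 originates at pos 0; dropped at pos 2 in round 2

Answer: 2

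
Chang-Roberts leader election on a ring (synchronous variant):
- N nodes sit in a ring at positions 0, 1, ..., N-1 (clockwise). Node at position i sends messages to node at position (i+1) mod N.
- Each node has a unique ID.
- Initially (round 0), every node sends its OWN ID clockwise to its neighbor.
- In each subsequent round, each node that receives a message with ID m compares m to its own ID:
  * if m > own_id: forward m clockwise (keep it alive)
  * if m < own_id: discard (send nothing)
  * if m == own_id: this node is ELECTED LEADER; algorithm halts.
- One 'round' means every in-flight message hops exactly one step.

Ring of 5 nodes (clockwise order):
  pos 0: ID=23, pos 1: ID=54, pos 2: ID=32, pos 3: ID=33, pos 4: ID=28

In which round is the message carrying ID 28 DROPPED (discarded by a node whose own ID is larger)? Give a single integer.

Answer: 2

Derivation:
Round 1: pos1(id54) recv 23: drop; pos2(id32) recv 54: fwd; pos3(id33) recv 32: drop; pos4(id28) recv 33: fwd; pos0(id23) recv 28: fwd
Round 2: pos3(id33) recv 54: fwd; pos0(id23) recv 33: fwd; pos1(id54) recv 28: drop
Round 3: pos4(id28) recv 54: fwd; pos1(id54) recv 33: drop
Round 4: pos0(id23) recv 54: fwd
Round 5: pos1(id54) recv 54: ELECTED
Message ID 28 originates at pos 4; dropped at pos 1 in round 2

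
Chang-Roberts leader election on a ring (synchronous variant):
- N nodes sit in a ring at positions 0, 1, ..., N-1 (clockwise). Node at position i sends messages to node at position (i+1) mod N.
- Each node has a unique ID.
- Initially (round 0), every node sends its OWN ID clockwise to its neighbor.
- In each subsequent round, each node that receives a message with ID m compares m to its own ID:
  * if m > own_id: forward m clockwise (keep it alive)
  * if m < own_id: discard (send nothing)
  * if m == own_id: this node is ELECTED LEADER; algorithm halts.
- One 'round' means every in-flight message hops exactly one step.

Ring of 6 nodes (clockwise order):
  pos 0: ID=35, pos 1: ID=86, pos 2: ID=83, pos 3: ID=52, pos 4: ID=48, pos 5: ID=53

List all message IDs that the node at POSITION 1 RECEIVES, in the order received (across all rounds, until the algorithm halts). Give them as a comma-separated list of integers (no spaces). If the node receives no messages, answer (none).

Answer: 35,53,83,86

Derivation:
Round 1: pos1(id86) recv 35: drop; pos2(id83) recv 86: fwd; pos3(id52) recv 83: fwd; pos4(id48) recv 52: fwd; pos5(id53) recv 48: drop; pos0(id35) recv 53: fwd
Round 2: pos3(id52) recv 86: fwd; pos4(id48) recv 83: fwd; pos5(id53) recv 52: drop; pos1(id86) recv 53: drop
Round 3: pos4(id48) recv 86: fwd; pos5(id53) recv 83: fwd
Round 4: pos5(id53) recv 86: fwd; pos0(id35) recv 83: fwd
Round 5: pos0(id35) recv 86: fwd; pos1(id86) recv 83: drop
Round 6: pos1(id86) recv 86: ELECTED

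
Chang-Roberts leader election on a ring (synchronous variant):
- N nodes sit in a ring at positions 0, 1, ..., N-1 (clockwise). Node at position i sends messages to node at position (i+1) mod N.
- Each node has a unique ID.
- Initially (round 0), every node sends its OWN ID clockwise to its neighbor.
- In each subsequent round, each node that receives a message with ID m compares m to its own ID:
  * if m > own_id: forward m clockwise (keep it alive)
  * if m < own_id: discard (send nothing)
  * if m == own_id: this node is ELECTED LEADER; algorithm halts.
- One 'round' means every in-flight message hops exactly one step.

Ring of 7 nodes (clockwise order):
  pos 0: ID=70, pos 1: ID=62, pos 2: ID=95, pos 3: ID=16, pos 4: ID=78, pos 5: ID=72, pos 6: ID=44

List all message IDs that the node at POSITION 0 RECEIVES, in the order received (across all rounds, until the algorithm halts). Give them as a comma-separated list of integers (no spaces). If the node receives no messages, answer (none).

Round 1: pos1(id62) recv 70: fwd; pos2(id95) recv 62: drop; pos3(id16) recv 95: fwd; pos4(id78) recv 16: drop; pos5(id72) recv 78: fwd; pos6(id44) recv 72: fwd; pos0(id70) recv 44: drop
Round 2: pos2(id95) recv 70: drop; pos4(id78) recv 95: fwd; pos6(id44) recv 78: fwd; pos0(id70) recv 72: fwd
Round 3: pos5(id72) recv 95: fwd; pos0(id70) recv 78: fwd; pos1(id62) recv 72: fwd
Round 4: pos6(id44) recv 95: fwd; pos1(id62) recv 78: fwd; pos2(id95) recv 72: drop
Round 5: pos0(id70) recv 95: fwd; pos2(id95) recv 78: drop
Round 6: pos1(id62) recv 95: fwd
Round 7: pos2(id95) recv 95: ELECTED

Answer: 44,72,78,95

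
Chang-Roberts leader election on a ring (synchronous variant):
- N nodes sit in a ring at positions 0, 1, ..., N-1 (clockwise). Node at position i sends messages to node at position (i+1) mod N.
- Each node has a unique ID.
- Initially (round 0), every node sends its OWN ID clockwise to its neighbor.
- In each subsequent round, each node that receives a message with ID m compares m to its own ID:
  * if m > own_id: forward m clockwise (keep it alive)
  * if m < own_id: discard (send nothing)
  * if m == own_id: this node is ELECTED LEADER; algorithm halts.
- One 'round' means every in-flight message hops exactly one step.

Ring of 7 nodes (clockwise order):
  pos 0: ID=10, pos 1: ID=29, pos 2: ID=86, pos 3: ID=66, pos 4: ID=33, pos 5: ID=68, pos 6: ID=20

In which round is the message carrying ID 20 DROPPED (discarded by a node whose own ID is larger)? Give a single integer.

Answer: 2

Derivation:
Round 1: pos1(id29) recv 10: drop; pos2(id86) recv 29: drop; pos3(id66) recv 86: fwd; pos4(id33) recv 66: fwd; pos5(id68) recv 33: drop; pos6(id20) recv 68: fwd; pos0(id10) recv 20: fwd
Round 2: pos4(id33) recv 86: fwd; pos5(id68) recv 66: drop; pos0(id10) recv 68: fwd; pos1(id29) recv 20: drop
Round 3: pos5(id68) recv 86: fwd; pos1(id29) recv 68: fwd
Round 4: pos6(id20) recv 86: fwd; pos2(id86) recv 68: drop
Round 5: pos0(id10) recv 86: fwd
Round 6: pos1(id29) recv 86: fwd
Round 7: pos2(id86) recv 86: ELECTED
Message ID 20 originates at pos 6; dropped at pos 1 in round 2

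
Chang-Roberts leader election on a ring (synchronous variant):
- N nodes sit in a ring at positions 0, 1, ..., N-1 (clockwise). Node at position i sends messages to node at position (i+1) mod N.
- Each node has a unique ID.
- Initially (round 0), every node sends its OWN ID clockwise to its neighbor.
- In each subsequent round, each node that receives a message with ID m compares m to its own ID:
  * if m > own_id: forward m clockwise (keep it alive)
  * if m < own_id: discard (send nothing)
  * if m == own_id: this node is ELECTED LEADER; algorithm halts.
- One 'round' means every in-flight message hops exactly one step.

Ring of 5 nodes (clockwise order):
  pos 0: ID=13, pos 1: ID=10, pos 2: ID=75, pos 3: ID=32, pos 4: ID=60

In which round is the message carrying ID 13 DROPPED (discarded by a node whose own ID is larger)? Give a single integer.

Answer: 2

Derivation:
Round 1: pos1(id10) recv 13: fwd; pos2(id75) recv 10: drop; pos3(id32) recv 75: fwd; pos4(id60) recv 32: drop; pos0(id13) recv 60: fwd
Round 2: pos2(id75) recv 13: drop; pos4(id60) recv 75: fwd; pos1(id10) recv 60: fwd
Round 3: pos0(id13) recv 75: fwd; pos2(id75) recv 60: drop
Round 4: pos1(id10) recv 75: fwd
Round 5: pos2(id75) recv 75: ELECTED
Message ID 13 originates at pos 0; dropped at pos 2 in round 2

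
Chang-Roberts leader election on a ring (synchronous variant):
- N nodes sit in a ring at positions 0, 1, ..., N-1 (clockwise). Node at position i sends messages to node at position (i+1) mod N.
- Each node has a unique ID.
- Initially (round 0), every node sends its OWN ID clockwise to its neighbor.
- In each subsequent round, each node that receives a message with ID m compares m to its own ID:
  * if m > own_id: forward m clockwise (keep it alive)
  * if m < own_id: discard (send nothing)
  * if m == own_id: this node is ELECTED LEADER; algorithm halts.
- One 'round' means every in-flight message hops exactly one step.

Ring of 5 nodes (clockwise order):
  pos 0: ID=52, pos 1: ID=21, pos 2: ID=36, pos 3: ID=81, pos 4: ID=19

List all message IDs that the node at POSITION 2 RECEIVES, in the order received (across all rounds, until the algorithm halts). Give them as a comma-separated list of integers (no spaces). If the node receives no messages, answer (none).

Answer: 21,52,81

Derivation:
Round 1: pos1(id21) recv 52: fwd; pos2(id36) recv 21: drop; pos3(id81) recv 36: drop; pos4(id19) recv 81: fwd; pos0(id52) recv 19: drop
Round 2: pos2(id36) recv 52: fwd; pos0(id52) recv 81: fwd
Round 3: pos3(id81) recv 52: drop; pos1(id21) recv 81: fwd
Round 4: pos2(id36) recv 81: fwd
Round 5: pos3(id81) recv 81: ELECTED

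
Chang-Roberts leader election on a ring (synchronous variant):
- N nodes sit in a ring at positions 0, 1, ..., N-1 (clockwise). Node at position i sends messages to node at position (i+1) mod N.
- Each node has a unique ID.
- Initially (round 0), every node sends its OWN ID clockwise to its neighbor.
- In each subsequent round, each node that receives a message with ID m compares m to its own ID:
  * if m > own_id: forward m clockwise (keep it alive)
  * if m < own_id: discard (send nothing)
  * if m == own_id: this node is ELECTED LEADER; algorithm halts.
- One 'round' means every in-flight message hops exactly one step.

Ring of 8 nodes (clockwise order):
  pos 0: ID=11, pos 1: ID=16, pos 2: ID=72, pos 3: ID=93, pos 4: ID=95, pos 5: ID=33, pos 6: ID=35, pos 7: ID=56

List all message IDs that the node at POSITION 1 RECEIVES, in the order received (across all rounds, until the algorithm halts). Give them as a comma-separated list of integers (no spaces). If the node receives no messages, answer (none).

Answer: 11,56,95

Derivation:
Round 1: pos1(id16) recv 11: drop; pos2(id72) recv 16: drop; pos3(id93) recv 72: drop; pos4(id95) recv 93: drop; pos5(id33) recv 95: fwd; pos6(id35) recv 33: drop; pos7(id56) recv 35: drop; pos0(id11) recv 56: fwd
Round 2: pos6(id35) recv 95: fwd; pos1(id16) recv 56: fwd
Round 3: pos7(id56) recv 95: fwd; pos2(id72) recv 56: drop
Round 4: pos0(id11) recv 95: fwd
Round 5: pos1(id16) recv 95: fwd
Round 6: pos2(id72) recv 95: fwd
Round 7: pos3(id93) recv 95: fwd
Round 8: pos4(id95) recv 95: ELECTED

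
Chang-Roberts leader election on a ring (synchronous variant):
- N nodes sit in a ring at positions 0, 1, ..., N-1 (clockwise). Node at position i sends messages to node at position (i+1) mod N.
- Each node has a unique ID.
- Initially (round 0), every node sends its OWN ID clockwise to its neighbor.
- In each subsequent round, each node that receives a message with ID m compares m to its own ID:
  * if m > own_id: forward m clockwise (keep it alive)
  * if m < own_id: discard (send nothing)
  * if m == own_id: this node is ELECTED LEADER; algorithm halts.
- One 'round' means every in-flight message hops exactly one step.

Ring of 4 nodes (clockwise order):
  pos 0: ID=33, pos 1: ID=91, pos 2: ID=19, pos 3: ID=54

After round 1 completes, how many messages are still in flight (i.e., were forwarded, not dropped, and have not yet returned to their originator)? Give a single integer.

Round 1: pos1(id91) recv 33: drop; pos2(id19) recv 91: fwd; pos3(id54) recv 19: drop; pos0(id33) recv 54: fwd
After round 1: 2 messages still in flight

Answer: 2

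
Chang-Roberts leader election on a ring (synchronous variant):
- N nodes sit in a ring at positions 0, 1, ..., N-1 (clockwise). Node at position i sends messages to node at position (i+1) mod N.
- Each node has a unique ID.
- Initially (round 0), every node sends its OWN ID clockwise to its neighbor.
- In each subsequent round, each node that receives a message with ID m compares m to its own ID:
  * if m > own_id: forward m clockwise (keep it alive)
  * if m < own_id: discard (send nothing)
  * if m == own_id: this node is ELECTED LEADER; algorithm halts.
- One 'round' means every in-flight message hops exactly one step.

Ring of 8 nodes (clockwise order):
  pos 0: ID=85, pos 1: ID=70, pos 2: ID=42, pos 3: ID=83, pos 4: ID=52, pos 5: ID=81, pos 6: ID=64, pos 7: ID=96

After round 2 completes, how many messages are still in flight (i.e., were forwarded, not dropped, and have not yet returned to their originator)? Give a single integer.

Answer: 3

Derivation:
Round 1: pos1(id70) recv 85: fwd; pos2(id42) recv 70: fwd; pos3(id83) recv 42: drop; pos4(id52) recv 83: fwd; pos5(id81) recv 52: drop; pos6(id64) recv 81: fwd; pos7(id96) recv 64: drop; pos0(id85) recv 96: fwd
Round 2: pos2(id42) recv 85: fwd; pos3(id83) recv 70: drop; pos5(id81) recv 83: fwd; pos7(id96) recv 81: drop; pos1(id70) recv 96: fwd
After round 2: 3 messages still in flight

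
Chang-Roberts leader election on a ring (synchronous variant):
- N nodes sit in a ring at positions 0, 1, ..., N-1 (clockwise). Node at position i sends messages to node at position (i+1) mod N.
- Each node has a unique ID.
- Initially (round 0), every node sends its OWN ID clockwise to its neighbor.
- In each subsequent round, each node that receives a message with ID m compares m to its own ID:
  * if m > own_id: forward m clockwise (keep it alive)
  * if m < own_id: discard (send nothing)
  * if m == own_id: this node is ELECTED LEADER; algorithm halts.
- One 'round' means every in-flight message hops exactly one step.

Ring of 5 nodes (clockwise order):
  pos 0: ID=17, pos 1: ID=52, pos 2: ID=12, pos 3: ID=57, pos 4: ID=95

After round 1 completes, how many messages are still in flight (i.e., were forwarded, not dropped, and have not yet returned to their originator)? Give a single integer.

Answer: 2

Derivation:
Round 1: pos1(id52) recv 17: drop; pos2(id12) recv 52: fwd; pos3(id57) recv 12: drop; pos4(id95) recv 57: drop; pos0(id17) recv 95: fwd
After round 1: 2 messages still in flight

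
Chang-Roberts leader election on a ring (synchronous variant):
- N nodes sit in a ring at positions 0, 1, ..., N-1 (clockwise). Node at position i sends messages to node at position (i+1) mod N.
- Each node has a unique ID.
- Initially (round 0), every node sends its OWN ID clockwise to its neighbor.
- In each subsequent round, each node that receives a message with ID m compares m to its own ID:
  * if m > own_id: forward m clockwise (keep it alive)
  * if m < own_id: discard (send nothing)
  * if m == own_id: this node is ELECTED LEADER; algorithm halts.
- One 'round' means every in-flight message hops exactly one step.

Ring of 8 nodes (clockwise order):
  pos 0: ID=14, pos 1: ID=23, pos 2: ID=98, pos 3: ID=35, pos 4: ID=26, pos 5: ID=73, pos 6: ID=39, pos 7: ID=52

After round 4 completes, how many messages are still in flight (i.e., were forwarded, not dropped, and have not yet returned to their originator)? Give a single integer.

Round 1: pos1(id23) recv 14: drop; pos2(id98) recv 23: drop; pos3(id35) recv 98: fwd; pos4(id26) recv 35: fwd; pos5(id73) recv 26: drop; pos6(id39) recv 73: fwd; pos7(id52) recv 39: drop; pos0(id14) recv 52: fwd
Round 2: pos4(id26) recv 98: fwd; pos5(id73) recv 35: drop; pos7(id52) recv 73: fwd; pos1(id23) recv 52: fwd
Round 3: pos5(id73) recv 98: fwd; pos0(id14) recv 73: fwd; pos2(id98) recv 52: drop
Round 4: pos6(id39) recv 98: fwd; pos1(id23) recv 73: fwd
After round 4: 2 messages still in flight

Answer: 2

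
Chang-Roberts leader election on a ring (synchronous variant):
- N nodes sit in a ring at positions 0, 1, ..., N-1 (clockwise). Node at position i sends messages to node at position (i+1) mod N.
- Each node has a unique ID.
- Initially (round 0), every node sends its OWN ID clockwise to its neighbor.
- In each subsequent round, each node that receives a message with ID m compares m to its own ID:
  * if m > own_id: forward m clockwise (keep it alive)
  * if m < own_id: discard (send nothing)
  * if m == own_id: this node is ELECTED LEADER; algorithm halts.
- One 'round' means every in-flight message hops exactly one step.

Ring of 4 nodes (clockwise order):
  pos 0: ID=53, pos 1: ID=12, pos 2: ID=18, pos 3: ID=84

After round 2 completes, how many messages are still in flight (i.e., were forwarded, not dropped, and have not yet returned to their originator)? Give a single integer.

Round 1: pos1(id12) recv 53: fwd; pos2(id18) recv 12: drop; pos3(id84) recv 18: drop; pos0(id53) recv 84: fwd
Round 2: pos2(id18) recv 53: fwd; pos1(id12) recv 84: fwd
After round 2: 2 messages still in flight

Answer: 2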